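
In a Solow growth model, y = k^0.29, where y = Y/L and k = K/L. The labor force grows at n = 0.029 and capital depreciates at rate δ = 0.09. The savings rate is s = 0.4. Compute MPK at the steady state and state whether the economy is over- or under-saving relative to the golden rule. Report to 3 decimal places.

over-saving; MPK ≈ 0.086

Break-even investment rate: n + δ = 0.029 + 0.09 = 0.119.
Steady-state k*: s·k^0.29 = 0.119·k gives k* = (0.4/0.119)^(1/0.71) ≈ 5.5153.
MPK = 0.29·5.5153^(-0.71) ≈ 0.0863.
MPK < n+δ = 0.119, so the economy is dynamically inefficient (over-saving).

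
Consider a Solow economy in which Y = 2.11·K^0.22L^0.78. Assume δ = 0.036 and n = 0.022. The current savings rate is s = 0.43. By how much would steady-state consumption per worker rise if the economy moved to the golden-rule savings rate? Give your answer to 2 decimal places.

Δc ≈ 0.35

Capital per worker breaks even when investment replaces (n + δ)·k; here n + δ = 0.058.
Current steady state (s = 0.43): k* = (0.43·2.11/0.058)^(1/0.78) ≈ 33.9769, y* = 2.11·33.9769^0.22 ≈ 4.5829, c* = (1−0.43)·4.5829 ≈ 2.6123.
Maximizing c = f(k) − (n+δ)·k gives f'(k) = n+δ, i.e. 0.22·2.11·k^(0.22−1) = 0.058, so k_gold = (0.22·2.11/0.058)^(1/0.78) ≈ 14.3896.
y_gold = 2.11·14.3896^0.22 ≈ 3.7936, c_gold = y_gold − 0.058·k_gold ≈ 2.9590.
Gain: Δc = 2.9590 − 2.6123 ≈ 0.3468.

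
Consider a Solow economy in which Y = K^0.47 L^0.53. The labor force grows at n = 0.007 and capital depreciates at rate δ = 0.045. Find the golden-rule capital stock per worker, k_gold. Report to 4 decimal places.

k_gold ≈ 63.6725

The effective depreciation rate is n + δ = 0.007 + 0.045 = 0.052.
Setting f'(k) = n+δ gives 0.47·k^(0.47−1) = 0.052, hence k_gold = (0.47/0.052)^(1/0.53) ≈ 63.6725.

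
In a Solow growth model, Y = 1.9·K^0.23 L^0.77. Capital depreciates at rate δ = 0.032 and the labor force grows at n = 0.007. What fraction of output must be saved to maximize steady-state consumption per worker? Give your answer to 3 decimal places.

s_gold = 0.230

Capital per worker breaks even when investment replaces (n + δ)·k; here n + δ = 0.039.
At the golden rule MPK = n+δ, and in any Cobb-Douglas steady state s = (n+δ)·k/y = MPK·k/y = capital's share 0.23.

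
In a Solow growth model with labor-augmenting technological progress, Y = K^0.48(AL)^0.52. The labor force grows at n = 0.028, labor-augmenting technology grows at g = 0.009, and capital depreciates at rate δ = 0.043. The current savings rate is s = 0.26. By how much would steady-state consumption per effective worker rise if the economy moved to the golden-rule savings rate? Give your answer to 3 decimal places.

Break-even investment rate: n + g + δ = 0.028 + 0.009 + 0.043 = 0.08.
Current steady state (s = 0.26): k* = (0.26/0.08)^(1/0.52) ≈ 9.6470, y* = 9.6470^0.48 ≈ 2.9683, c* = (1−0.26)·2.9683 ≈ 2.1965.
Golden rule sets MPK = n+g+δ: 0.48·k^(0.48−1) = 0.08, so k_gold = (0.48/0.08)^(1/0.52) ≈ 31.3650.
y_gold = 31.3650^0.48 ≈ 5.2275, c_gold = y_gold − 0.08·k_gold ≈ 2.7183.
Gain: Δc = 2.7183 − 2.1965 ≈ 0.5218.

Δc ≈ 0.522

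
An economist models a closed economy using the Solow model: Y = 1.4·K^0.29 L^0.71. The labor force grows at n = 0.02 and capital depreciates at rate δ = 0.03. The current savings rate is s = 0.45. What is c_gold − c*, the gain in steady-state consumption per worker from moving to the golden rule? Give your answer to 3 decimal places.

Capital per worker breaks even when investment replaces (n + δ)·k; here n + δ = 0.05.
Current steady state (s = 0.45): k* = (0.45·1.4/0.05)^(1/0.71) ≈ 35.4664, y* = 1.4·35.4664^0.29 ≈ 3.9407, c* = (1−0.45)·3.9407 ≈ 2.1674.
Setting f'(k) = n+δ gives 0.29·1.4·k^(0.29−1) = 0.05, hence k_gold = (0.29·1.4/0.05)^(1/0.71) ≈ 19.1014.
y_gold = 1.4·19.1014^0.29 ≈ 3.2933, c_gold = y_gold − 0.05·k_gold ≈ 2.3383.
Gain: Δc = 2.3383 − 2.1674 ≈ 0.1709.

Δc ≈ 0.171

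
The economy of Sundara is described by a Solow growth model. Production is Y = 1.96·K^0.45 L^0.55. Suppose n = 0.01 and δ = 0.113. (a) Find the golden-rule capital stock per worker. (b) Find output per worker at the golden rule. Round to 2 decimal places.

Break-even investment rate: n + δ = 0.01 + 0.113 = 0.123.
Setting f'(k) = n+δ gives 0.45·1.96·k^(0.45−1) = 0.123, hence k_gold = (0.45·1.96/0.123)^(1/0.55) ≈ 35.9393.
y_gold = 1.96·35.9393^0.45 ≈ 9.8234.

(a) k_gold ≈ 35.94; (b) y_gold ≈ 9.82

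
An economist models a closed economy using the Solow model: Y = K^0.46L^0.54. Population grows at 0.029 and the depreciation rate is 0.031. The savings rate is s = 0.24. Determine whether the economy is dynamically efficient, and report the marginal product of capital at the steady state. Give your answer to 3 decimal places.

dynamically efficient; MPK ≈ 0.115

Break-even investment rate: n + δ = 0.029 + 0.031 = 0.06.
Steady-state k*: s·k^0.46 = 0.06·k gives k* = (0.24/0.06)^(1/0.54) ≈ 13.0294.
MPK = 0.46·13.0294^(-0.54) ≈ 0.1150.
MPK > n+δ = 0.06, so the economy is dynamically efficient (under-saving).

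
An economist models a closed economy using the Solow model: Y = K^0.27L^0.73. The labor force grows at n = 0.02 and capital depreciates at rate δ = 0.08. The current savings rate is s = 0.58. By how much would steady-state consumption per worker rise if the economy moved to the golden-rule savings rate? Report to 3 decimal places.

Break-even investment rate: n + δ = 0.02 + 0.08 = 0.1.
Current steady state (s = 0.58): k* = (0.58/0.1)^(1/0.73) ≈ 11.1120, y* = 11.1120^0.27 ≈ 1.9159, c* = (1−0.58)·1.9159 ≈ 0.8047.
Maximizing c = f(k) − (n+δ)·k gives f'(k) = n+δ, i.e. 0.27·k^(0.27−1) = 0.1, so k_gold = (0.27/0.1)^(1/0.73) ≈ 3.8986.
y_gold = 3.8986^0.27 ≈ 1.4439, c_gold = y_gold − 0.1·k_gold ≈ 1.0541.
Gain: Δc = 1.0541 − 0.8047 ≈ 0.2494.

Δc ≈ 0.249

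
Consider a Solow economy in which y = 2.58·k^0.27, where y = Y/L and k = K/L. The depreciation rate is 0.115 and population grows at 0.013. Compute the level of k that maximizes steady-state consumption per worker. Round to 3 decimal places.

k_gold ≈ 10.184

The effective depreciation rate is n + δ = 0.013 + 0.115 = 0.128.
Maximizing c = f(k) − (n+δ)·k gives f'(k) = n+δ, i.e. 0.27·2.58·k^(0.27−1) = 0.128, so k_gold = (0.27·2.58/0.128)^(1/0.73) ≈ 10.1838.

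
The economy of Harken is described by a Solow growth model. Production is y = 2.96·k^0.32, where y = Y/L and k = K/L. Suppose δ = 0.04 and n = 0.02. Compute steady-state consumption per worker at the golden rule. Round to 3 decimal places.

c_gold ≈ 7.374

n + δ = 0.02 + 0.04 = 0.06.
Golden rule sets MPK = n+δ: 0.32·2.96·k^(0.32−1) = 0.06, so k_gold = (0.32·2.96/0.06)^(1/0.68) ≈ 57.8351.
y_gold = 2.96·57.8351^0.32 ≈ 10.8441.
c_gold = y_gold − (n+δ)·k_gold = 10.8441 − 0.06·57.8351 ≈ 7.3740.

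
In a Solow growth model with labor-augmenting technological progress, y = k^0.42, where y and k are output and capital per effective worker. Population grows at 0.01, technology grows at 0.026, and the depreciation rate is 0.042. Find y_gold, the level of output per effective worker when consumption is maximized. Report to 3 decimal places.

y_gold ≈ 3.384

n + g + δ = 0.01 + 0.026 + 0.042 = 0.078.
Setting f'(k) = n+g+δ gives 0.42·k^(0.42−1) = 0.078, hence k_gold = (0.42/0.078)^(1/0.58) ≈ 18.2226.
Output: y_gold = k_gold^0.42 = 18.2226^0.42 ≈ 3.3842.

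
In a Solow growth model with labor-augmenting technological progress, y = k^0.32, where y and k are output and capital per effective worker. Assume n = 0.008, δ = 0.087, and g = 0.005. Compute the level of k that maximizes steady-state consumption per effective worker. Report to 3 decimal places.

k_gold ≈ 5.532

Capital per effective worker breaks even when investment replaces (n + g + δ)·k; here n + g + δ = 0.1.
Setting f'(k) = n+g+δ gives 0.32·k^(0.32−1) = 0.1, hence k_gold = (0.32/0.1)^(1/0.68) ≈ 5.5318.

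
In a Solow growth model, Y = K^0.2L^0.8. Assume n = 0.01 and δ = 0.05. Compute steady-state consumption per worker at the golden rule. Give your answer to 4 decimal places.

Break-even investment rate: n + δ = 0.01 + 0.05 = 0.06.
Maximizing c = f(k) − (n+δ)·k gives f'(k) = n+δ, i.e. 0.2·k^(0.2−1) = 0.06, so k_gold = (0.2/0.06)^(1/0.8) ≈ 4.5040.
y_gold = 4.5040^0.2 ≈ 1.3512.
c_gold = y_gold − (n+δ)·k_gold = 1.3512 − 0.06·4.5040 ≈ 1.0810.

c_gold ≈ 1.0810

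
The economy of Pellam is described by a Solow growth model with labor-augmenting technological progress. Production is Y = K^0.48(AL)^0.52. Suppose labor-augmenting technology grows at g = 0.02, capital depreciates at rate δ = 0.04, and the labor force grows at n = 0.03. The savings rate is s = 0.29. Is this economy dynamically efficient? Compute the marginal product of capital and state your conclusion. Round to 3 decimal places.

The effective depreciation rate is n + g + δ = 0.03 + 0.02 + 0.04 = 0.09.
Steady-state k*: s·k^0.48 = 0.09·k gives k* = (0.29/0.09)^(1/0.52) ≈ 9.4890.
MPK = 0.48·9.4890^(-0.52) ≈ 0.1490.
MPK > n+g+δ = 0.09, so the economy is dynamically efficient (under-saving).

dynamically efficient; MPK ≈ 0.149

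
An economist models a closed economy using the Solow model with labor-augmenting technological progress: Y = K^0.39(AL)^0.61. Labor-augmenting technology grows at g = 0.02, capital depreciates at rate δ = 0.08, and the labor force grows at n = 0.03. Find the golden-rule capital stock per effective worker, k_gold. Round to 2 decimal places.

k_gold ≈ 6.06

Break-even investment rate: n + g + δ = 0.03 + 0.02 + 0.08 = 0.13.
At the golden rule the marginal product of capital equals n+g+δ: 0.39·k^(0.39−1) = 0.13. Solving, k_gold = (0.39/0.13)^(1/0.61) ≈ 6.0557.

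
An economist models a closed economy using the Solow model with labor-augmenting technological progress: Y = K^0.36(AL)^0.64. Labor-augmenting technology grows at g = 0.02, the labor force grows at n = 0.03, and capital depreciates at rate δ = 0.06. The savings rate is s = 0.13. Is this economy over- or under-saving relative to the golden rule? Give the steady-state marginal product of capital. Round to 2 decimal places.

under-saving; MPK ≈ 0.30

The effective depreciation rate is n + g + δ = 0.03 + 0.02 + 0.06 = 0.11.
Steady-state k*: s·k^0.36 = 0.11·k gives k* = (0.13/0.11)^(1/0.64) ≈ 1.2983.
MPK = 0.36·1.2983^(-0.64) ≈ 0.3046.
MPK > n+g+δ = 0.11, so the economy is dynamically efficient (under-saving).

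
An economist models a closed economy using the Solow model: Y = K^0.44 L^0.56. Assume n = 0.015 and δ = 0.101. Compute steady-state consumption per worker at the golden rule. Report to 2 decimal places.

n + δ = 0.015 + 0.101 = 0.116.
Setting f'(k) = n+δ gives 0.44·k^(0.44−1) = 0.116, hence k_gold = (0.44/0.116)^(1/0.56) ≈ 10.8123.
y_gold = 10.8123^0.44 ≈ 2.8505.
c_gold = y_gold − (n+δ)·k_gold = 2.8505 − 0.116·10.8123 ≈ 1.5963.

c_gold ≈ 1.60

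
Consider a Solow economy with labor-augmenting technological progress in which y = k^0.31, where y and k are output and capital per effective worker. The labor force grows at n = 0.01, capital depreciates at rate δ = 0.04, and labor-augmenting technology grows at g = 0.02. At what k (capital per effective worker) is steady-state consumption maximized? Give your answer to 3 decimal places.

k_gold ≈ 8.642

n + g + δ = 0.01 + 0.02 + 0.04 = 0.07.
Setting f'(k) = n+g+δ gives 0.31·k^(0.31−1) = 0.07, hence k_gold = (0.31/0.07)^(1/0.69) ≈ 8.6420.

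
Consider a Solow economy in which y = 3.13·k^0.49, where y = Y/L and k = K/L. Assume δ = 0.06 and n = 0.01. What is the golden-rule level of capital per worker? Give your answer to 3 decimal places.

k_gold ≈ 425.315

The effective depreciation rate is n + δ = 0.01 + 0.06 = 0.07.
At the golden rule the marginal product of capital equals n+δ: 0.49·3.13·k^(0.49−1) = 0.07. Solving, k_gold = (0.49·3.13/0.07)^(1/0.51) ≈ 425.3148.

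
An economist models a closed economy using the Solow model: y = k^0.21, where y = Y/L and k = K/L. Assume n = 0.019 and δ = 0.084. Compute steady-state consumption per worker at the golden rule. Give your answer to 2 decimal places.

c_gold ≈ 0.95

The effective depreciation rate is n + δ = 0.019 + 0.084 = 0.103.
At the golden rule the marginal product of capital equals n+δ: 0.21·k^(0.21−1) = 0.103. Solving, k_gold = (0.21/0.103)^(1/0.79) ≈ 2.4639.
y_gold = 2.4639^0.21 ≈ 1.2085.
c_gold = y_gold − (n+δ)·k_gold = 1.2085 − 0.103·2.4639 ≈ 0.9547.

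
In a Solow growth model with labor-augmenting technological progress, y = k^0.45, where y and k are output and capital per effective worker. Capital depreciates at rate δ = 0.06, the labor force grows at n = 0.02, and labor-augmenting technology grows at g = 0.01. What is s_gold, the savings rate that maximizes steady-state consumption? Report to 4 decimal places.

s_gold = 0.4500

Capital per effective worker breaks even when investment replaces (n + g + δ)·k; here n + g + δ = 0.09.
At the golden rule MPK = n+g+δ, and in any Cobb-Douglas steady state s = (n+g+δ)·k/y = MPK·k/y = capital's share 0.45.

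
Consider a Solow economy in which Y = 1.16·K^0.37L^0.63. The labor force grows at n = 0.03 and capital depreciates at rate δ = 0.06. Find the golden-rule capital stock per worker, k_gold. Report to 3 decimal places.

Capital per worker breaks even when investment replaces (n + δ)·k; here n + δ = 0.09.
Maximizing c = f(k) − (n+δ)·k gives f'(k) = n+δ, i.e. 0.37·1.16·k^(0.37−1) = 0.09, so k_gold = (0.37·1.16/0.09)^(1/0.63) ≈ 11.9358.

k_gold ≈ 11.936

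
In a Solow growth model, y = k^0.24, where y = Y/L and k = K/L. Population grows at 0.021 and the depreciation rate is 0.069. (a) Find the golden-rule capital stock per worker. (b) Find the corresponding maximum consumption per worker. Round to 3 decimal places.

(a) k_gold ≈ 3.635; (b) c_gold ≈ 1.036

The effective depreciation rate is n + δ = 0.021 + 0.069 = 0.09.
Setting f'(k) = n+δ gives 0.24·k^(0.24−1) = 0.09, hence k_gold = (0.24/0.09)^(1/0.76) ≈ 3.6348.
y_gold = 3.6348^0.24 ≈ 1.3631; c_gold = y_gold − 0.09·k_gold ≈ 1.0359.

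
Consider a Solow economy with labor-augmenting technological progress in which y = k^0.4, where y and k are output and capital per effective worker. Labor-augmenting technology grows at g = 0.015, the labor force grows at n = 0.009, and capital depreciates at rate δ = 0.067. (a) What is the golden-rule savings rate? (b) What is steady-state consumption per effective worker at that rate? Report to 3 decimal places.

Break-even investment rate: n + g + δ = 0.009 + 0.015 + 0.067 = 0.091.
For Cobb-Douglas, s_gold equals capital's share: s_gold = 0.4.
Setting f'(k) = n+g+δ gives 0.4·k^(0.4−1) = 0.091, hence k_gold = (0.4/0.091)^(1/0.6) ≈ 11.7950.
y_gold = 11.7950^0.4 ≈ 2.6834; c_gold = (1−0.4)·y_gold ≈ 1.6100.

(a) s_gold = 0.400; (b) c_gold ≈ 1.610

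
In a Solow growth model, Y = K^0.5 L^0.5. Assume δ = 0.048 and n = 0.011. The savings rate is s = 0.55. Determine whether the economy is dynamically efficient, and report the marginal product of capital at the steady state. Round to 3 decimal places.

Capital per worker breaks even when investment replaces (n + δ)·k; here n + δ = 0.059.
Steady-state k*: s·k^0.5 = 0.059·k gives k* = (0.55/0.059)^(1/0.5) ≈ 86.9003.
MPK = 0.5·86.9003^(-0.5) ≈ 0.0536.
MPK < n+δ = 0.059, so the economy is dynamically inefficient (over-saving).

dynamically inefficient; MPK ≈ 0.054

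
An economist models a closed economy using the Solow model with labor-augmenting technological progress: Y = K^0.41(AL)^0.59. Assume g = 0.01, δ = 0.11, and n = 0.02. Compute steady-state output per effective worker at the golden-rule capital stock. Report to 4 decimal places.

y_gold ≈ 2.1100

Capital per effective worker breaks even when investment replaces (n + g + δ)·k; here n + g + δ = 0.14.
Golden rule sets MPK = n+g+δ: 0.41·k^(0.41−1) = 0.14, so k_gold = (0.41/0.14)^(1/0.59) ≈ 6.1793.
Output: y_gold = k_gold^0.41 = 6.1793^0.41 ≈ 2.1100.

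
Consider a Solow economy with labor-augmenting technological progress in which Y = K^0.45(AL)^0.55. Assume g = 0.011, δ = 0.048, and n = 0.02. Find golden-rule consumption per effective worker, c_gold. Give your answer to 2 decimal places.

n + g + δ = 0.02 + 0.011 + 0.048 = 0.079.
At the golden rule the marginal product of capital equals n+g+δ: 0.45·k^(0.45−1) = 0.079. Solving, k_gold = (0.45/0.079)^(1/0.55) ≈ 23.6479.
y_gold = 23.6479^0.45 ≈ 4.1515.
c_gold = y_gold − (n+g+δ)·k_gold = 4.1515 − 0.079·23.6479 ≈ 2.2833.

c_gold ≈ 2.28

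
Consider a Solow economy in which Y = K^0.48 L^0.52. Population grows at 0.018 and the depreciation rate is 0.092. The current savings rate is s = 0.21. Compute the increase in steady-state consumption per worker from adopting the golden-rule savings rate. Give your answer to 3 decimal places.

n + δ = 0.018 + 0.092 = 0.11.
Current steady state (s = 0.21): k* = (0.21/0.11)^(1/0.52) ≈ 3.4678, y* = 3.4678^0.48 ≈ 1.8165, c* = (1−0.21)·1.8165 ≈ 1.4350.
At the golden rule the marginal product of capital equals n+δ: 0.48·k^(0.48−1) = 0.11. Solving, k_gold = (0.48/0.11)^(1/0.52) ≈ 17.0011.
y_gold = 17.0011^0.48 ≈ 3.8961, c_gold = y_gold − 0.11·k_gold ≈ 2.0260.
Gain: Δc = 2.0260 − 1.4350 ≈ 0.5910.

Δc ≈ 0.591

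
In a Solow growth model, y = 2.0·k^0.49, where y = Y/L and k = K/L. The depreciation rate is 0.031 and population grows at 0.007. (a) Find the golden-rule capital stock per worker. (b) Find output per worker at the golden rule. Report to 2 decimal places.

(a) k_gold ≈ 585.51; (b) y_gold ≈ 45.41

n + δ = 0.007 + 0.031 = 0.038.
At the golden rule the marginal product of capital equals n+δ: 0.49·2.0·k^(0.49−1) = 0.038. Solving, k_gold = (0.49·2.0/0.038)^(1/0.51) ≈ 585.5099.
y_gold = 2.0·585.5099^0.49 ≈ 45.4069.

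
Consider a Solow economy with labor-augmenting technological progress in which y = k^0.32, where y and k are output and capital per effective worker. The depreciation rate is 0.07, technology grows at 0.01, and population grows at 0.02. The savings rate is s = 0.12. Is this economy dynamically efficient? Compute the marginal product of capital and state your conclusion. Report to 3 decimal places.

Break-even investment rate: n + g + δ = 0.02 + 0.01 + 0.07 = 0.1.
Steady-state k*: s·k^0.32 = 0.1·k gives k* = (0.12/0.1)^(1/0.68) ≈ 1.3075.
MPK = 0.32·1.3075^(-0.68) ≈ 0.2667.
MPK > n+g+δ = 0.1, so the economy is dynamically efficient (under-saving).

dynamically efficient; MPK ≈ 0.267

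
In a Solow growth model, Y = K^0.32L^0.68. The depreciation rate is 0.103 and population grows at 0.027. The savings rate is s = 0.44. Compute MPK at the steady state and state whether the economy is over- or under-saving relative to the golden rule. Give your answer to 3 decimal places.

over-saving; MPK ≈ 0.095

Break-even investment rate: n + δ = 0.027 + 0.103 = 0.13.
Steady-state k*: s·k^0.32 = 0.13·k gives k* = (0.44/0.13)^(1/0.68) ≈ 6.0075.
MPK = 0.32·6.0075^(-0.68) ≈ 0.0945.
MPK < n+δ = 0.13, so the economy is dynamically inefficient (over-saving).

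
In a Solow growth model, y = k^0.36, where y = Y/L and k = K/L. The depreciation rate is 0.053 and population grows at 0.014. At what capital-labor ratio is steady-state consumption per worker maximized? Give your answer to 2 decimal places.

k_gold ≈ 13.84

Break-even investment rate: n + δ = 0.014 + 0.053 = 0.067.
At the golden rule the marginal product of capital equals n+δ: 0.36·k^(0.36−1) = 0.067. Solving, k_gold = (0.36/0.067)^(1/0.64) ≈ 13.8351.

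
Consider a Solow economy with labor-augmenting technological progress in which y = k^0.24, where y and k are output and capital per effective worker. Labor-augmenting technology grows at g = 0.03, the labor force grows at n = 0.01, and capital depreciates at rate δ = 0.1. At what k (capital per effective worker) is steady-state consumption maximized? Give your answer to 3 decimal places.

k_gold ≈ 2.032

n + g + δ = 0.01 + 0.03 + 0.1 = 0.14.
At the golden rule the marginal product of capital equals n+g+δ: 0.24·k^(0.24−1) = 0.14. Solving, k_gold = (0.24/0.14)^(1/0.76) ≈ 2.0324.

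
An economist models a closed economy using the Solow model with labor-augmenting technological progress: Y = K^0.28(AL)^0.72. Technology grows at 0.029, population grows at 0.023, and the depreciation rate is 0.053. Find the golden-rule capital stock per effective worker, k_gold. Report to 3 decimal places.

n + g + δ = 0.023 + 0.029 + 0.053 = 0.105.
At the golden rule the marginal product of capital equals n+g+δ: 0.28·k^(0.28−1) = 0.105. Solving, k_gold = (0.28/0.105)^(1/0.72) ≈ 3.9050.

k_gold ≈ 3.905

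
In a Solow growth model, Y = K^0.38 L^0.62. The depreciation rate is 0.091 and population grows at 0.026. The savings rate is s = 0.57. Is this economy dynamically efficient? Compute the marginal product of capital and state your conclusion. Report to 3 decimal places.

dynamically inefficient; MPK ≈ 0.078

Break-even investment rate: n + δ = 0.026 + 0.091 = 0.117.
Steady-state k*: s·k^0.38 = 0.117·k gives k* = (0.57/0.117)^(1/0.62) ≈ 12.8581.
MPK = 0.38·12.8581^(-0.62) ≈ 0.0780.
MPK < n+δ = 0.117, so the economy is dynamically inefficient (over-saving).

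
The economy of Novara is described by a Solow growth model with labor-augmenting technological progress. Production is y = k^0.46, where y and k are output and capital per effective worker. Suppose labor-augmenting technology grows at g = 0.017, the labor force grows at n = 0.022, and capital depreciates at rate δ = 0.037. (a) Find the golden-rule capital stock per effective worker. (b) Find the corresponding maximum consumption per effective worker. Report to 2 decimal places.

(a) k_gold ≈ 28.06; (b) c_gold ≈ 2.50

Break-even investment rate: n + g + δ = 0.022 + 0.017 + 0.037 = 0.076.
Maximizing c = f(k) − (n+g+δ)·k gives f'(k) = n+g+δ, i.e. 0.46·k^(0.46−1) = 0.076, so k_gold = (0.46/0.076)^(1/0.54) ≈ 28.0572.
y_gold = 28.0572^0.46 ≈ 4.6355; c_gold = y_gold − 0.076·k_gold ≈ 2.5032.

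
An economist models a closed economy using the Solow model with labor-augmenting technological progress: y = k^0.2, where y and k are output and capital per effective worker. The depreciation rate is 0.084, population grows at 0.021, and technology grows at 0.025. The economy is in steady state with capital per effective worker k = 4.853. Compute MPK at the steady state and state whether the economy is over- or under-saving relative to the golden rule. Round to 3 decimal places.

Capital per effective worker breaks even when investment replaces (n + g + δ)·k; here n + g + δ = 0.13.
MPK = 0.2·k^(0.2−1) = 0.2·4.853^(-0.8) ≈ 0.0565.
MPK < 0.13, so the economy is dynamically inefficient (over-saving).

over-saving; MPK ≈ 0.057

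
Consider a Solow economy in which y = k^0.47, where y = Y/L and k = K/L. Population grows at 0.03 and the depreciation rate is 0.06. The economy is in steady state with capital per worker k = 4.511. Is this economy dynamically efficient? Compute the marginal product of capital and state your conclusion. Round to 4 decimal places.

n + δ = 0.03 + 0.06 = 0.09.
MPK = 0.47·k^(0.47−1) = 0.47·4.511^(-0.53) ≈ 0.2115.
MPK > 0.09, so the economy is dynamically efficient (under-saving).

dynamically efficient; MPK ≈ 0.2115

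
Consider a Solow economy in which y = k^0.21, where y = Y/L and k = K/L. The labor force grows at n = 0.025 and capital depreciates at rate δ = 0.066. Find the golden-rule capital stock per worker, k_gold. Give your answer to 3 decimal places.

Capital per worker breaks even when investment replaces (n + δ)·k; here n + δ = 0.091.
At the golden rule the marginal product of capital equals n+δ: 0.21·k^(0.21−1) = 0.091. Solving, k_gold = (0.21/0.091)^(1/0.79) ≈ 2.8822.

k_gold ≈ 2.882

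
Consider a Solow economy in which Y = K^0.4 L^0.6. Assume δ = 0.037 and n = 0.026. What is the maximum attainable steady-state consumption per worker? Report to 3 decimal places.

Break-even investment rate: n + δ = 0.026 + 0.037 = 0.063.
Setting f'(k) = n+δ gives 0.4·k^(0.4−1) = 0.063, hence k_gold = (0.4/0.063)^(1/0.6) ≈ 21.7704.
y_gold = 21.7704^0.4 ≈ 3.4288.
c_gold = y_gold − (n+δ)·k_gold = 3.4288 − 0.063·21.7704 ≈ 2.0573.

c_gold ≈ 2.057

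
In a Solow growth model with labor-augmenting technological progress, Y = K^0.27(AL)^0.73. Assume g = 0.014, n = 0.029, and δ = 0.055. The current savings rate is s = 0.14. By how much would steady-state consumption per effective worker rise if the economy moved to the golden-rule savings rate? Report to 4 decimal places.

Δc ≈ 0.0807

Break-even investment rate: n + g + δ = 0.029 + 0.014 + 0.055 = 0.098.
Current steady state (s = 0.14): k* = (0.14/0.098)^(1/0.73) ≈ 1.6300, y* = 1.6300^0.27 ≈ 1.1410, c* = (1−0.14)·1.1410 ≈ 0.9813.
At the golden rule the marginal product of capital equals n+g+δ: 0.27·k^(0.27−1) = 0.098. Solving, k_gold = (0.27/0.098)^(1/0.73) ≈ 4.0080.
y_gold = 4.0080^0.27 ≈ 1.4548, c_gold = y_gold − 0.098·k_gold ≈ 1.0620.
Gain: Δc = 1.0620 − 0.9813 ≈ 0.0807.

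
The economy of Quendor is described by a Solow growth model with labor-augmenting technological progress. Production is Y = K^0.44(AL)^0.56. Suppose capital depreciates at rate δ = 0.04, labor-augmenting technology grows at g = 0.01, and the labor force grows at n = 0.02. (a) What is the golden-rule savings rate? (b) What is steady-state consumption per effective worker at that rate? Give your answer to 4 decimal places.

Capital per effective worker breaks even when investment replaces (n + g + δ)·k; here n + g + δ = 0.07.
For Cobb-Douglas, s_gold equals capital's share: s_gold = 0.44.
At the golden rule the marginal product of capital equals n+g+δ: 0.44·k^(0.44−1) = 0.07. Solving, k_gold = (0.44/0.07)^(1/0.56) ≈ 26.6461.
y_gold = 26.6461^0.44 ≈ 4.2391; c_gold = (1−0.44)·y_gold ≈ 2.3739.

(a) s_gold = 0.4400; (b) c_gold ≈ 2.3739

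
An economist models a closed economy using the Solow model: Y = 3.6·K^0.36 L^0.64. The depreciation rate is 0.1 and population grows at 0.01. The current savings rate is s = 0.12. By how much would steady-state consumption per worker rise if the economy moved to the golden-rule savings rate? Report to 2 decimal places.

n + δ = 0.01 + 0.1 = 0.11.
Current steady state (s = 0.12): k* = (0.12·3.6/0.11)^(1/0.64) ≈ 8.4775, y* = 3.6·8.4775^0.36 ≈ 7.7710, c* = (1−0.12)·7.7710 ≈ 6.8385.
Golden rule sets MPK = n+δ: 0.36·3.6·k^(0.36−1) = 0.11, so k_gold = (0.36·3.6/0.11)^(1/0.64) ≈ 47.1812.
y_gold = 3.6·47.1812^0.36 ≈ 14.4165, c_gold = y_gold − 0.11·k_gold ≈ 9.2266.
Gain: Δc = 9.2266 − 6.8385 ≈ 2.3880.

Δc ≈ 2.39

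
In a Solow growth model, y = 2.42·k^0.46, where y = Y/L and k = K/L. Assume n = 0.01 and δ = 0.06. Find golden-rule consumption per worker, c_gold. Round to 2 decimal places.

c_gold ≈ 13.79

Break-even investment rate: n + δ = 0.01 + 0.06 = 0.07.
Golden rule sets MPK = n+δ: 0.46·2.42·k^(0.46−1) = 0.07, so k_gold = (0.46·2.42/0.07)^(1/0.54) ≈ 167.8626.
y_gold = 2.42·167.8626^0.46 ≈ 25.5443.
c_gold = y_gold − (n+δ)·k_gold = 25.5443 − 0.07·167.8626 ≈ 13.7939.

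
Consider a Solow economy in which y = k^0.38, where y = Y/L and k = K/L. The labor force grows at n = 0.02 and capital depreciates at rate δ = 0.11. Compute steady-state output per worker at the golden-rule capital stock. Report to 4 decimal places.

y_gold ≈ 1.9298

Capital per worker breaks even when investment replaces (n + δ)·k; here n + δ = 0.13.
At the golden rule the marginal product of capital equals n+δ: 0.38·k^(0.38−1) = 0.13. Solving, k_gold = (0.38/0.13)^(1/0.62) ≈ 5.6410.
Output: y_gold = k_gold^0.38 = 5.6410^0.38 ≈ 1.9298.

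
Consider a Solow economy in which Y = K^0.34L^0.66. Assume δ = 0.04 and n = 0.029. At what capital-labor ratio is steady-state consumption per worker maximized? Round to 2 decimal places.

k_gold ≈ 11.21

Break-even investment rate: n + δ = 0.029 + 0.04 = 0.069.
Setting f'(k) = n+δ gives 0.34·k^(0.34−1) = 0.069, hence k_gold = (0.34/0.069)^(1/0.66) ≈ 11.2057.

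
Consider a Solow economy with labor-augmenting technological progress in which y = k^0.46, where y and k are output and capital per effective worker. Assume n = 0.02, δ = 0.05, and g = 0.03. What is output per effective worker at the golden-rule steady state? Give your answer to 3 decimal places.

y_gold ≈ 3.669

Capital per effective worker breaks even when investment replaces (n + g + δ)·k; here n + g + δ = 0.1.
Golden rule sets MPK = n+g+δ: 0.46·k^(0.46−1) = 0.1, so k_gold = (0.46/0.1)^(1/0.54) ≈ 16.8783.
Output: y_gold = k_gold^0.46 = 16.8783^0.46 ≈ 3.6692.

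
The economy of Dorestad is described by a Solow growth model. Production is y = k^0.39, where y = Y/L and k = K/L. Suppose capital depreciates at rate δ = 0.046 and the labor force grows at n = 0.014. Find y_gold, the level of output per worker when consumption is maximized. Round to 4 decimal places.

y_gold ≈ 3.3093

Break-even investment rate: n + δ = 0.014 + 0.046 = 0.06.
Setting f'(k) = n+δ gives 0.39·k^(0.39−1) = 0.06, hence k_gold = (0.39/0.06)^(1/0.61) ≈ 21.5102.
Output: y_gold = k_gold^0.39 = 21.5102^0.39 ≈ 3.3093.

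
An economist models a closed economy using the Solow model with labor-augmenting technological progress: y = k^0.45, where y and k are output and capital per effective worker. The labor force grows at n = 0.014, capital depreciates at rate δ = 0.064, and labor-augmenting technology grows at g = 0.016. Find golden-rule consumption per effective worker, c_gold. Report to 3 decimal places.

c_gold ≈ 1.981

Capital per effective worker breaks even when investment replaces (n + g + δ)·k; here n + g + δ = 0.094.
Maximizing c = f(k) − (n+g+δ)·k gives f'(k) = n+g+δ, i.e. 0.45·k^(0.45−1) = 0.094, so k_gold = (0.45/0.094)^(1/0.55) ≈ 17.2392.
y_gold = 17.2392^0.45 ≈ 3.6011.
c_gold = y_gold − (n+g+δ)·k_gold = 3.6011 − 0.094·17.2392 ≈ 1.9806.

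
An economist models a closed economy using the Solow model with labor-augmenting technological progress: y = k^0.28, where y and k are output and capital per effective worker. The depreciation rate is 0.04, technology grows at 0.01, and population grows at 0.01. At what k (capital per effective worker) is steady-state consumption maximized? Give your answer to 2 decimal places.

k_gold ≈ 8.50

The effective depreciation rate is n + g + δ = 0.01 + 0.01 + 0.04 = 0.06.
At the golden rule the marginal product of capital equals n+g+δ: 0.28·k^(0.28−1) = 0.06. Solving, k_gold = (0.28/0.06)^(1/0.72) ≈ 8.4952.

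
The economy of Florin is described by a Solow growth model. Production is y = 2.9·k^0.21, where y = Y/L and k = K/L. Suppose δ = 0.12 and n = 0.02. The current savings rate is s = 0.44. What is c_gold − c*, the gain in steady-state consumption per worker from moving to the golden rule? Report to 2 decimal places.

Δc ≈ 0.46

n + δ = 0.02 + 0.12 = 0.14.
Current steady state (s = 0.44): k* = (0.44·2.9/0.14)^(1/0.79) ≈ 16.3998, y* = 2.9·16.3998^0.21 ≈ 5.2181, c* = (1−0.44)·5.2181 ≈ 2.9221.
Setting f'(k) = n+δ gives 0.21·2.9·k^(0.21−1) = 0.14, hence k_gold = (0.21·2.9/0.14)^(1/0.79) ≈ 6.4300.
y_gold = 2.9·6.4300^0.21 ≈ 4.2867, c_gold = y_gold − 0.14·k_gold ≈ 3.3865.
Gain: Δc = 3.3865 − 2.9221 ≈ 0.4643.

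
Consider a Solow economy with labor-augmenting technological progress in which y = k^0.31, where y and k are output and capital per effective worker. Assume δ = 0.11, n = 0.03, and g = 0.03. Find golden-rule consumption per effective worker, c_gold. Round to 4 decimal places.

Break-even investment rate: n + g + δ = 0.03 + 0.03 + 0.11 = 0.17.
Golden rule sets MPK = n+g+δ: 0.31·k^(0.31−1) = 0.17, so k_gold = (0.31/0.17)^(1/0.69) ≈ 2.3886.
y_gold = 2.3886^0.31 ≈ 1.3099.
c_gold = y_gold − (n+g+δ)·k_gold = 1.3099 − 0.17·2.3886 ≈ 0.9038.

c_gold ≈ 0.9038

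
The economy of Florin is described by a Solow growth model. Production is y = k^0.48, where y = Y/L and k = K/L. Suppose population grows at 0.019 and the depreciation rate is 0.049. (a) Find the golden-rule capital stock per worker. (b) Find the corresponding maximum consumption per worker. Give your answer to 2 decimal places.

Break-even investment rate: n + δ = 0.019 + 0.049 = 0.068.
Maximizing c = f(k) − (n+δ)·k gives f'(k) = n+δ, i.e. 0.48·k^(0.48−1) = 0.068, so k_gold = (0.48/0.068)^(1/0.52) ≈ 42.8724.
y_gold = 42.8724^0.48 ≈ 6.0736; c_gold = y_gold − 0.068·k_gold ≈ 3.1583.

(a) k_gold ≈ 42.87; (b) c_gold ≈ 3.16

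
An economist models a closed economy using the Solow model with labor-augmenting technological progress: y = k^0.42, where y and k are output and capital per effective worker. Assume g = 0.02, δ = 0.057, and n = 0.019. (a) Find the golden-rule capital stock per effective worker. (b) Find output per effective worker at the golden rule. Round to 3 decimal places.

(a) k_gold ≈ 12.739; (b) y_gold ≈ 2.912

Capital per effective worker breaks even when investment replaces (n + g + δ)·k; here n + g + δ = 0.096.
Setting f'(k) = n+g+δ gives 0.42·k^(0.42−1) = 0.096, hence k_gold = (0.42/0.096)^(1/0.58) ≈ 12.7390.
y_gold = 12.7390^0.42 ≈ 2.9118.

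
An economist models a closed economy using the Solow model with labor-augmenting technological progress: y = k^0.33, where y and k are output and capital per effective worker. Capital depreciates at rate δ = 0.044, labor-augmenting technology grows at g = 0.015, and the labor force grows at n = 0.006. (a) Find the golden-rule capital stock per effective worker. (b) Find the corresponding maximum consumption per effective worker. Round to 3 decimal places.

Break-even investment rate: n + g + δ = 0.006 + 0.015 + 0.044 = 0.065.
At the golden rule the marginal product of capital equals n+g+δ: 0.33·k^(0.33−1) = 0.065. Solving, k_gold = (0.33/0.065)^(1/0.67) ≈ 11.3015.
y_gold = 11.3015^0.33 ≈ 2.2260; c_gold = y_gold − 0.065·k_gold ≈ 1.4915.

(a) k_gold ≈ 11.301; (b) c_gold ≈ 1.491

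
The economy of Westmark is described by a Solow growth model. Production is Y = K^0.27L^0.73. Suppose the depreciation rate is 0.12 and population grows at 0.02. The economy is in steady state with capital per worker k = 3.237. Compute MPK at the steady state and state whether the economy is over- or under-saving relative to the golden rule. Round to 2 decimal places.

over-saving; MPK ≈ 0.11

Break-even investment rate: n + δ = 0.02 + 0.12 = 0.14.
MPK = 0.27·k^(0.27−1) = 0.27·3.237^(-0.73) ≈ 0.1145.
MPK < 0.14, so the economy is dynamically inefficient (over-saving).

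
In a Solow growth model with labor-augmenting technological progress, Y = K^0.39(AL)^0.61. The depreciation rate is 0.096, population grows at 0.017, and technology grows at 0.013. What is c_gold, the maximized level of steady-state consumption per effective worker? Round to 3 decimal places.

c_gold ≈ 1.256

The effective depreciation rate is n + g + δ = 0.017 + 0.013 + 0.096 = 0.126.
Setting f'(k) = n+g+δ gives 0.39·k^(0.39−1) = 0.126, hence k_gold = (0.39/0.126)^(1/0.61) ≈ 6.3741.
y_gold = 6.3741^0.39 ≈ 2.0593.
c_gold = y_gold − (n+g+δ)·k_gold = 2.0593 − 0.126·6.3741 ≈ 1.2562.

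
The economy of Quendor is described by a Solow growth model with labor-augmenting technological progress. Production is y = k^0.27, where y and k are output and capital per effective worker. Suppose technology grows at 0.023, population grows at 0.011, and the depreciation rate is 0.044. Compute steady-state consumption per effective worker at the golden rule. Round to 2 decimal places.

c_gold ≈ 1.16

Break-even investment rate: n + g + δ = 0.011 + 0.023 + 0.044 = 0.078.
Maximizing c = f(k) − (n+g+δ)·k gives f'(k) = n+g+δ, i.e. 0.27·k^(0.27−1) = 0.078, so k_gold = (0.27/0.078)^(1/0.73) ≈ 5.4793.
y_gold = 5.4793^0.27 ≈ 1.5829.
c_gold = y_gold − (n+g+δ)·k_gold = 1.5829 − 0.078·5.4793 ≈ 1.1555.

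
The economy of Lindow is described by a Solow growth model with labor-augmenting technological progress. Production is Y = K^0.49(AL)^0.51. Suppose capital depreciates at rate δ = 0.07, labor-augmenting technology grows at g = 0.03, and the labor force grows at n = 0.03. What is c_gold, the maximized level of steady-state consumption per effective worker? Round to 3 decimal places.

c_gold ≈ 1.825

The effective depreciation rate is n + g + δ = 0.03 + 0.03 + 0.07 = 0.13.
Maximizing c = f(k) − (n+g+δ)·k gives f'(k) = n+g+δ, i.e. 0.49·k^(0.49−1) = 0.13, so k_gold = (0.49/0.13)^(1/0.51) ≈ 13.4868.
y_gold = 13.4868^0.49 ≈ 3.5781.
c_gold = y_gold − (n+g+δ)·k_gold = 3.5781 − 0.13·13.4868 ≈ 1.8248.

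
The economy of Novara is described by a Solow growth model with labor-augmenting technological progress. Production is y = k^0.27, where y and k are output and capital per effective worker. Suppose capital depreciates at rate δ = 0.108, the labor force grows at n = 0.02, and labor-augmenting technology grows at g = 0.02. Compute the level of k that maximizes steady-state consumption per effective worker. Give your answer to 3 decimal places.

k_gold ≈ 2.279

The effective depreciation rate is n + g + δ = 0.02 + 0.02 + 0.108 = 0.148.
Maximizing c = f(k) − (n+g+δ)·k gives f'(k) = n+g+δ, i.e. 0.27·k^(0.27−1) = 0.148, so k_gold = (0.27/0.148)^(1/0.73) ≈ 2.2786.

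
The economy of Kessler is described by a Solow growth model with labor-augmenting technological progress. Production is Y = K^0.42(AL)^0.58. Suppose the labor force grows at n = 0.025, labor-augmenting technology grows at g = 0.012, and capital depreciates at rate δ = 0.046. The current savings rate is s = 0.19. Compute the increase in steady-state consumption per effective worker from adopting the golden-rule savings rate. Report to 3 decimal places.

Δc ≈ 0.401

Break-even investment rate: n + g + δ = 0.025 + 0.012 + 0.046 = 0.083.
Current steady state (s = 0.19): k* = (0.19/0.083)^(1/0.58) ≈ 4.1699, y* = 4.1699^0.42 ≈ 1.8216, c* = (1−0.19)·1.8216 ≈ 1.4755.
Setting f'(k) = n+g+δ gives 0.42·k^(0.42−1) = 0.083, hence k_gold = (0.42/0.083)^(1/0.58) ≈ 16.3715.
y_gold = 16.3715^0.42 ≈ 3.2353, c_gold = y_gold − 0.083·k_gold ≈ 1.8765.
Gain: Δc = 1.8765 − 1.4755 ≈ 0.4010.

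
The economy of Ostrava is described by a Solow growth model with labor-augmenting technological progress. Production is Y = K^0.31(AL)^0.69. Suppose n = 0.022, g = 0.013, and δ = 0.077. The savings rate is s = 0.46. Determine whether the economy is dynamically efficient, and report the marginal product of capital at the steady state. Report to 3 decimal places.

Capital per effective worker breaks even when investment replaces (n + g + δ)·k; here n + g + δ = 0.112.
Steady-state k*: s·k^0.31 = 0.112·k gives k* = (0.46/0.112)^(1/0.69) ≈ 7.7480.
MPK = 0.31·7.7480^(-0.69) ≈ 0.0755.
MPK < n+g+δ = 0.112, so the economy is dynamically inefficient (over-saving).

dynamically inefficient; MPK ≈ 0.075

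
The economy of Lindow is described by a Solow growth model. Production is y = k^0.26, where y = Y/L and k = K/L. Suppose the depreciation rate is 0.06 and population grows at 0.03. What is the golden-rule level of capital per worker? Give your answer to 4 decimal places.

k_gold ≈ 4.1938

n + δ = 0.03 + 0.06 = 0.09.
Golden rule sets MPK = n+δ: 0.26·k^(0.26−1) = 0.09, so k_gold = (0.26/0.09)^(1/0.74) ≈ 4.1938.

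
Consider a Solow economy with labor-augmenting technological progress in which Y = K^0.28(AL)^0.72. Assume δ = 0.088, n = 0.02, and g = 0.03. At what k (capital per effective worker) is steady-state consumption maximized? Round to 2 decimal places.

k_gold ≈ 2.67

The effective depreciation rate is n + g + δ = 0.02 + 0.03 + 0.088 = 0.138.
Maximizing c = f(k) − (n+g+δ)·k gives f'(k) = n+g+δ, i.e. 0.28·k^(0.28−1) = 0.138, so k_gold = (0.28/0.138)^(1/0.72) ≈ 2.6716.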